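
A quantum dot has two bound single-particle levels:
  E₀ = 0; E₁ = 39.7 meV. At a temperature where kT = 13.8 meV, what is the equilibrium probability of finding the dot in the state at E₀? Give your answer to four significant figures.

0.9467

Eᵢ/kT = 0, 2.87681.
Z = Σ e^(−Eᵢ/kT) = e^(−0) + e^(−2.87681) = 1.00000 + 0.0563141 = 1.05631.
P₀ = e^(−E₀/kT) / Z = 1.00000/1.05631 = 0.9467.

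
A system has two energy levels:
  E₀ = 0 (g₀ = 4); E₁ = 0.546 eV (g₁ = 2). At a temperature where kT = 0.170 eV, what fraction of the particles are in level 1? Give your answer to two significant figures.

0.020

Eᵢ/kT = 0, 3.212.
Z = Σ gᵢe^(−Eᵢ/kT) = 4·e^(−0) + 2·e^(−3.212) = 4.000 + 0.08055 = 4.081.
P₁ = g₁ e^(−E₁/kT) / Z = 0.08055/4.081 = 0.020.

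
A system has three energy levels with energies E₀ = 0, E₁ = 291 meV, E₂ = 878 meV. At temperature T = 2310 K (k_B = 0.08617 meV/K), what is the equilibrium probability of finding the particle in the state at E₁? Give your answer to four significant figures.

k_BT = 0.08617 × 2310 K = 199.053 meV.
Eᵢ/kT = 0, 1.46192, 4.41089.
Z = Σ e^(−Eᵢ/kT) = e^(−0) + e^(−1.46192) + e^(−4.41089) = 1.00000 + 0.231791 + 0.0121444 = 1.24394.
P₁ = e^(−E₁/kT) / Z = 0.231791/1.24394 = 0.1863.

0.1863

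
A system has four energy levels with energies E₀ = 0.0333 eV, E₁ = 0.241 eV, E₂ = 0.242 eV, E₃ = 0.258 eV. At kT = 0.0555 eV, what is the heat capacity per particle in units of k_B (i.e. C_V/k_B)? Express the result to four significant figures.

0.8359

Eᵢ/kT = 0.600000, 4.34234, 4.36036, 4.64865.
Z = Σ e^(−Eᵢ/kT) = e^(−0.600000) + e^(−4.34234) + e^(−4.36036) + e^(−4.64865) = 0.548812 + 0.0130061 + 0.0127738 + 0.00957452 = 0.584166.
⟨E⟩ = 0.0461708 eV, ⟨E²⟩ = 0.00470651 eV².
C_V/k_B = (⟨E²⟩ − ⟨E⟩²)/(kT)² = (0.00470651 − 0.00213174)/0.00308025 = 0.8359.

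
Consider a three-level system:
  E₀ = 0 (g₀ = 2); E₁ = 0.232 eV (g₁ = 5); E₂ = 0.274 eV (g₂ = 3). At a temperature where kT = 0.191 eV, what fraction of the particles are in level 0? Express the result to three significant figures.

0.476

Eᵢ/kT = 0, 1.2147, 1.4346.
Z = Σ gᵢe^(−Eᵢ/kT) = 2·e^(−0) + 5·e^(−1.2147) + 3·e^(−1.4346) = 2.0000 + 1.4840 + 0.71463 = 4.1986.
P₀ = g₀ e^(−E₀/kT) / Z = 2.0000/4.1986 = 0.476.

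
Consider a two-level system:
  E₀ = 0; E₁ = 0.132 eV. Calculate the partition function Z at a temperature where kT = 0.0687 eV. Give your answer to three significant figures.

Eᵢ/kT = 0, 1.9214.
Z = Σ e^(−Eᵢ/kT) = e^(−0) + e^(−1.9214) = 1.0000 + 0.14640 = 1.1464.

Z = 1.15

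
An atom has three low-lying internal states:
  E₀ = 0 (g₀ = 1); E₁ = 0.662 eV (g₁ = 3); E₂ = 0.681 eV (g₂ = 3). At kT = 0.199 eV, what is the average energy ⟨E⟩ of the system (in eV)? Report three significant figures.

0.114 eV

Eᵢ/kT = 0, 3.3266, 3.4221.
Z = Σ gᵢe^(−Eᵢ/kT) = 1·e^(−0) + 3·e^(−3.3266) + 3·e^(−3.4221) = 1.0000 + 0.10775 + 0.097931 = 1.2057.
⟨E⟩ = Σ Eᵢ gᵢe^(−Eᵢ/kT) / Z = (0·1.0000 + 0.662·0.10775 + 0.681·0.097931) / 1.2057 = 0.114 eV.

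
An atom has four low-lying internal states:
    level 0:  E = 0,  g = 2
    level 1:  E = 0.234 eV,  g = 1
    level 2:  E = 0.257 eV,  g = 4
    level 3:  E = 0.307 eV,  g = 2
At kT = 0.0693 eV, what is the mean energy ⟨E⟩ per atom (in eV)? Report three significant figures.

0.0188 eV

Eᵢ/kT = 0, 3.3766, 3.7085, 4.4300.
Z = Σ gᵢe^(−Eᵢ/kT) = 2·e^(−0) + 1·e^(−3.3766) + 4·e^(−3.7085) + 2·e^(−4.4300) = 2.0000 + 0.034163 + 0.098057 + 0.023829 = 2.1560.
⟨E⟩ = Σ Eᵢ gᵢe^(−Eᵢ/kT) / Z = (0·2.0000 + 0.234·0.034163 + 0.257·0.098057 + 0.307·0.023829) / 2.1560 = 0.0188 eV.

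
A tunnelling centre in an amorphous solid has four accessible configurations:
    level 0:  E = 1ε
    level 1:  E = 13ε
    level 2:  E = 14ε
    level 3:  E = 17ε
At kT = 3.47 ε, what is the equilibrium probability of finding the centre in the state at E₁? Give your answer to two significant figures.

Eᵢ/kT = 0.2882, 3.746, 4.035, 4.899.
Z = Σ e^(−Eᵢ/kT) = e^(−0.2882) + e^(−3.746) + e^(−4.035) + e^(−4.899) = 0.7496 + 0.02361 + 0.01769 + 0.007454 = 0.7984.
P₁ = e^(−E₁/kT) / Z = 0.02361/0.7984 = 0.030.

0.030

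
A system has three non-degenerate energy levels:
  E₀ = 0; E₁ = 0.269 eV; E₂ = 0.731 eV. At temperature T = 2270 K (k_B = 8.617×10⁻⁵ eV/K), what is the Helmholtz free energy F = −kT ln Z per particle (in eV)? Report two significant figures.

k_BT = 8.617×10⁻⁵ × 2270 K = 0.1956 eV.
Eᵢ/kT = 0, 1.375, 3.737.
Z = Σ e^(−Eᵢ/kT) = e^(−0) + e^(−1.375) + e^(−3.737) = 1.000 + 0.2528 + 0.02383 = 1.277.
F = −kT ln Z = −0.1956 × ln(1.277) = −0.1956 × 0.2445 = -0.048 eV.

-0.048 eV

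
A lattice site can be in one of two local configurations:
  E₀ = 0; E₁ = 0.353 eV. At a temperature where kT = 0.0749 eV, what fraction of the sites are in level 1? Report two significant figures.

0.0089

Eᵢ/kT = 0, 4.713.
Z = Σ e^(−Eᵢ/kT) = e^(−0) + e^(−4.713) = 1.000 + 0.008978 = 1.009.
P₁ = e^(−E₁/kT) / Z = 0.008978/1.009 = 0.0089.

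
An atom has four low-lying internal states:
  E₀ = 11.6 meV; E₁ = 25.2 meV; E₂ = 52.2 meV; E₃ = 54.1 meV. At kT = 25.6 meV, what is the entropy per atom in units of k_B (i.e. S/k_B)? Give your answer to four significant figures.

Eᵢ/kT = 0.453125, 0.984375, 2.03906, 2.11328.
Z = Σ e^(−Eᵢ/kT) = e^(−0.453125) + e^(−0.984375) + e^(−2.03906) + e^(−2.11328) = 0.635639 + 0.373673 + 0.130151 + 0.120841 = 1.26030.
⟨E⟩ = Σ EᵢPᵢ = 23.9001 meV.
S/k_B = ln Z + ⟨E⟩/kT = ln(1.26030) + 23.9001/25.6 = 0.231350 + 0.933598 = 1.165.

1.165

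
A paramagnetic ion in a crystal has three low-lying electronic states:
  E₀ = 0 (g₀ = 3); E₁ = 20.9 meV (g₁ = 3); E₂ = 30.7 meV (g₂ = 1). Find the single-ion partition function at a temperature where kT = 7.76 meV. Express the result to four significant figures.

Z = 3.222

Eᵢ/kT = 0, 2.69330, 3.95619.
Z = Σ gᵢe^(−Eᵢ/kT) = 3·e^(−0) + 3·e^(−2.69330) + 1·e^(−3.95619) = 3.00000 + 0.202972 + 0.0191359 = 3.22211.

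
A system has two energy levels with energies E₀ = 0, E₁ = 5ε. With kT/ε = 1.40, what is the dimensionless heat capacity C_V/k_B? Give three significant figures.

0.339

Eᵢ/kT = 0, 3.5714.
Z = Σ e^(−Eᵢ/kT) = e^(−0) + e^(−3.5714) = 1.0000 + 0.028116 = 1.0281.
⟨E⟩ = 0.13674 ε, ⟨E²⟩ = 0.68369 ε².
C_V/k_B = (⟨E²⟩ − ⟨E⟩²)/(kT)² = (0.68369 − 0.018698)/1.9600 = 0.339.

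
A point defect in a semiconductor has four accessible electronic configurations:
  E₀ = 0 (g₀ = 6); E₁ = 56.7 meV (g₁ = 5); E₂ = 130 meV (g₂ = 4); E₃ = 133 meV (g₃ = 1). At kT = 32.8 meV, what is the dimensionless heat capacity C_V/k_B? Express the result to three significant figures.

Eᵢ/kT = 0, 1.7287, 3.9634, 4.0549.
Z = Σ gᵢe^(−Eᵢ/kT) = 6·e^(−0) + 5·e^(−1.7287) + 4·e^(−3.9634) + 1·e^(−4.0549) = 6.0000 + 0.88758 + 0.075994 + 0.017337 = 6.9809.
⟨E⟩ = 8.9546 meV, ⟨E²⟩ = 636.66 meV².
C_V/k_B = (⟨E²⟩ − ⟨E⟩²)/(kT)² = (636.66 − 80.185)/1075.8 = 0.517.

0.517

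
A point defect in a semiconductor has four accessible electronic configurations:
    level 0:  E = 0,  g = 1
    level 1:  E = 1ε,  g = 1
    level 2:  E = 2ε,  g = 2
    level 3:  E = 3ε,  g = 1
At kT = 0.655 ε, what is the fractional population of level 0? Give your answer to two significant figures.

Eᵢ/kT = 0, 1.527, 3.053, 4.580.
Z = Σ gᵢe^(−Eᵢ/kT) = 1·e^(−0) + 1·e^(−1.527) + 2·e^(−3.053) + 1·e^(−4.580) = 1.000 + 0.2172 + 0.09443 + 0.01025 = 1.322.
P₀ = g₀ e^(−E₀/kT) / Z = 1.000/1.322 = 0.76.

0.76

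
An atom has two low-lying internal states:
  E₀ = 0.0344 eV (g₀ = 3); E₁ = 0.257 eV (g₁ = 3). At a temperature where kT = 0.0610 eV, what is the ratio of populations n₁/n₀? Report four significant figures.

n₁/n₀ = (g₁/g₀) exp[−(E₁−E₀)/kT] = (3/3) × exp(−(0.2226 eV)/(0.0610 eV)) = (3/3) × exp(-3.64918) = 0.02601.

0.02601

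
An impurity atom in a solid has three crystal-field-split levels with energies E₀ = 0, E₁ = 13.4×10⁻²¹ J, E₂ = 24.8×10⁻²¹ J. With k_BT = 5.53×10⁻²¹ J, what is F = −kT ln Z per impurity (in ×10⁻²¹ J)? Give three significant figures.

-0.527 ×10⁻²¹ J

Eᵢ/kT = 0, 2.4231, 4.4846.
Z = Σ e^(−Eᵢ/kT) = e^(−0) + e^(−2.4231) + e^(−4.4846) = 1.0000 + 0.088646 + 0.011281 = 1.0999.
F = −kT ln Z = −5.53 × ln(1.0999) = −5.53 × 0.095219 = -0.527 ×10⁻²¹ J.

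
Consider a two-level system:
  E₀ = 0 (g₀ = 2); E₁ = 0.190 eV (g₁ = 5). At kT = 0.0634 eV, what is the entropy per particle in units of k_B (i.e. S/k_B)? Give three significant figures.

Eᵢ/kT = 0, 2.9968.
Z = Σ gᵢe^(−Eᵢ/kT) = 2·e^(−0) + 5·e^(−2.9968) = 2.0000 + 0.24973 = 2.2497.
⟨E⟩ = Σ EᵢPᵢ = 0.021091 eV.
S/k_B = ln Z + ⟨E⟩/kT = ln(2.2497) + 0.021091/0.0634 = 0.81080 + 0.33267 = 1.14.

1.14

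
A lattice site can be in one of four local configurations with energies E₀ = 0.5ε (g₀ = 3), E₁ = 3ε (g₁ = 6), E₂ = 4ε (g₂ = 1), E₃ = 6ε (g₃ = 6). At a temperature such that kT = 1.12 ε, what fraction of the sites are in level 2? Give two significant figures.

Eᵢ/kT = 0.4464, 2.679, 3.571, 5.357.
Z = Σ gᵢe^(−Eᵢ/kT) = 3·e^(−0.4464) + 6·e^(−2.679) + 1·e^(−3.571) + 6·e^(−5.357) = 1.920 + 0.4118 + 0.02813 + 0.02829 = 2.388.
P₂ = g₂ e^(−E₂/kT) / Z = 0.02813/2.388 = 0.012.

0.012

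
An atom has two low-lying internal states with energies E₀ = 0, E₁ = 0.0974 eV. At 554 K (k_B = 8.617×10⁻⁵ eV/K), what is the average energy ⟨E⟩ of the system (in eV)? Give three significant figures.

k_BT = 8.617×10⁻⁵ × 554 K = 0.047738 eV.
Eᵢ/kT = 0, 2.0403.
Z = Σ e^(−Eᵢ/kT) = e^(−0) + e^(−2.0403) = 1.0000 + 0.12999 = 1.1300.
⟨E⟩ = Σ Eᵢ e^(−Eᵢ/kT) / Z = (0·1.0000 + 0.0974·0.12999) / 1.1300 = 0.0112 eV.

0.0112 eV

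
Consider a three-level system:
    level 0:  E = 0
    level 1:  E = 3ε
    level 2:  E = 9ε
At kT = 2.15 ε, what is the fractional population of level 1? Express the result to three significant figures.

Eᵢ/kT = 0, 1.3953, 4.1860.
Z = Σ e^(−Eᵢ/kT) = e^(−0) + e^(−1.3953) + e^(−4.1860) = 1.0000 + 0.24776 + 0.015207 = 1.2630.
P₁ = e^(−E₁/kT) / Z = 0.24776/1.2630 = 0.196.

0.196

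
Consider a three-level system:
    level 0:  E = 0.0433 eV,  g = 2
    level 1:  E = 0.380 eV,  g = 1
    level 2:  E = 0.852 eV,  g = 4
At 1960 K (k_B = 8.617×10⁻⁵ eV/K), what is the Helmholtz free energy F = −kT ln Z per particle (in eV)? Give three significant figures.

-0.0875 eV

k_BT = 8.617×10⁻⁵ × 1960 K = 0.16889 eV.
Eᵢ/kT = 0.25638, 2.2500, 5.0447.
Z = Σ gᵢe^(−Eᵢ/kT) = 2·e^(−0.25638) + 1·e^(−2.2500) + 4·e^(−5.0447) = 1.5477 + 0.10540 + 0.025774 = 1.6789.
F = −kT ln Z = −0.16889 × ln(1.6789) = −0.16889 × 0.51814 = -0.0875 eV.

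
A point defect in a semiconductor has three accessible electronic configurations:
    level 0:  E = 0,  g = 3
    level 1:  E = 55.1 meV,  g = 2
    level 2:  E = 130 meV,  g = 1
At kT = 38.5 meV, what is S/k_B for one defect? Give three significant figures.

1.48

Eᵢ/kT = 0, 1.4312, 3.3766.
Z = Σ gᵢe^(−Eᵢ/kT) = 3·e^(−0) + 2·e^(−1.4312) + 1·e^(−3.3766) = 3.0000 + 0.47804 + 0.034163 = 3.5122.
⟨E⟩ = Σ EᵢPᵢ = 8.7641 meV.
S/k_B = ln Z + ⟨E⟩/kT = ln(3.5122) + 8.7641/38.5 = 1.2562 + 0.22764 = 1.48.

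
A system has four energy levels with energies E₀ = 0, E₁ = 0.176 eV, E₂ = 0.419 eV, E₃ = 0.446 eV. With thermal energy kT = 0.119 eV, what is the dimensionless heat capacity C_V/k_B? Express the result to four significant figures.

Eᵢ/kT = 0, 1.47899, 3.52101, 3.74790.
Z = Σ e^(−Eᵢ/kT) = e^(−0) + e^(−1.47899) + e^(−3.52101) + e^(−3.74790) = 1.00000 + 0.227868 + 0.0295696 + 0.0235672 = 1.28100.
⟨E⟩ = 0.0491845 eV, ⟨E²⟩ = 0.0132222 eV².
C_V/k_B = (⟨E²⟩ − ⟨E⟩²)/(kT)² = (0.0132222 − 0.00241912)/0.0141610 = 0.7629.

0.7629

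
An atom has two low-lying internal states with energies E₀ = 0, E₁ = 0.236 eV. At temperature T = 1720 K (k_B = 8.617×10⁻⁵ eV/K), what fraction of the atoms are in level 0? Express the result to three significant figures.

0.831

k_BT = 8.617×10⁻⁵ × 1720 K = 0.14821 eV.
Eᵢ/kT = 0, 1.5923.
Z = Σ e^(−Eᵢ/kT) = e^(−0) + e^(−1.5923) = 1.0000 + 0.20346 = 1.2035.
P₀ = e^(−E₀/kT) / Z = 1.0000/1.2035 = 0.831.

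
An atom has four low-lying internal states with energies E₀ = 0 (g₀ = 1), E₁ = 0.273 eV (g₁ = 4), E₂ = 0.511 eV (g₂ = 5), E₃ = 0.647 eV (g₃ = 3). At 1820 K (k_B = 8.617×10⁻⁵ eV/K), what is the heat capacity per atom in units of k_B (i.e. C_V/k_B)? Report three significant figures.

1.46

k_BT = 8.617×10⁻⁵ × 1820 K = 0.15683 eV.
Eᵢ/kT = 0, 1.7407, 3.2583, 4.1255.
Z = Σ gᵢe^(−Eᵢ/kT) = 1·e^(−0) + 4·e^(−1.7407) + 5·e^(−3.2583) + 3·e^(−4.1255) = 1.0000 + 0.70159 + 0.19227 + 0.048466 = 1.9423.
⟨E⟩ = 0.16534 eV, ⟨E²⟩ = 0.063215 eV².
C_V/k_B = (⟨E²⟩ − ⟨E⟩²)/(kT)² = (0.063215 − 0.027337)/0.024596 = 1.46.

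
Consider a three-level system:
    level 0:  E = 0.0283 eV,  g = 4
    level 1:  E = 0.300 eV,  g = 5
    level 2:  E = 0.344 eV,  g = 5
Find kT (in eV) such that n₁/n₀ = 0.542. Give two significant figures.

n₁/n₀ = (g₁/g₀) exp[−(E₁−E₀)/kT] = 0.542.
⇒ (E₁−E₀)/kT = ln((5/4)/0.542) = ln(2.306) = 0.8355.
kT = 0.2717 eV / 0.8355 = 0.33 eV.

0.33 eV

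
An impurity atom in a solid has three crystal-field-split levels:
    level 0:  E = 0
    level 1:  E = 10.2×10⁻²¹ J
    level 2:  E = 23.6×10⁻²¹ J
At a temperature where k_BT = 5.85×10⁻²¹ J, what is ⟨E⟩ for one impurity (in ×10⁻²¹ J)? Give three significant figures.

1.85 ×10⁻²¹ J

Eᵢ/kT = 0, 1.7436, 4.0342.
Z = Σ e^(−Eᵢ/kT) = e^(−0) + e^(−1.7436) + e^(−4.0342) = 1.0000 + 0.17489 + 0.017700 = 1.1926.
⟨E⟩ = Σ Eᵢ e^(−Eᵢ/kT) / Z = (0·1.0000 + 10.2·0.17489 + 23.6·0.017700) / 1.1926 = 1.85 ×10⁻²¹ J.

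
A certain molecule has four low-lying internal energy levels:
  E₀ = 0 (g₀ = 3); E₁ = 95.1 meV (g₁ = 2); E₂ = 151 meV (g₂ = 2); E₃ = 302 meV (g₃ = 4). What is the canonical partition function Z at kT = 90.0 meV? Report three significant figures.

Eᵢ/kT = 0, 1.0567, 1.6778, 3.3556.
Z = Σ gᵢe^(−Eᵢ/kT) = 3·e^(−0) + 2·e^(−1.0567) + 2·e^(−1.6778) + 4·e^(−3.3556) = 3.0000 + 0.69520 + 0.37357 + 0.13955 = 4.2083.

Z = 4.21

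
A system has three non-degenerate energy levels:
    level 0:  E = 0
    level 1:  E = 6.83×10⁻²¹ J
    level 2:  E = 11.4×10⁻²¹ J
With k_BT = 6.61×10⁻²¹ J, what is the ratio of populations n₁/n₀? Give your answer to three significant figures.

n₁/n₀ = exp[−(E₁−E₀)/kT] = exp(−(6.83 ×10⁻²¹ J)/(6.61 ×10⁻²¹ J)) = exp(-1.0333) = 0.356.

0.356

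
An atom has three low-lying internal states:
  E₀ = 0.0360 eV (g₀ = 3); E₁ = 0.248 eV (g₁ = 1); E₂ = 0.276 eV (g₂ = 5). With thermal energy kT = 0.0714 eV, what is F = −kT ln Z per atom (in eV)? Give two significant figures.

Eᵢ/kT = 0.5042, 3.473, 3.866.
Z = Σ gᵢe^(−Eᵢ/kT) = 3·e^(−0.5042) + 1·e^(−3.473) + 5·e^(−3.866) = 1.812 + 0.03102 + 0.1047 = 1.948.
F = −kT ln Z = −0.0714 × ln(1.948) = −0.0714 × 0.6668 = -0.048 eV.

-0.048 eV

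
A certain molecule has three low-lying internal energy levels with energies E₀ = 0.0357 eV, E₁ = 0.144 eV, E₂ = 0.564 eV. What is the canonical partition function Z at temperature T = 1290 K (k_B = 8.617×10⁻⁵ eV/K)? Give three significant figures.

Z = 1.01

k_BT = 8.617×10⁻⁵ × 1290 K = 0.11116 eV.
Eᵢ/kT = 0.32116, 1.2954, 5.0738.
Z = Σ e^(−Eᵢ/kT) = e^(−0.32116) + e^(−1.2954) + e^(−5.0738) = 0.72531 + 0.27379 + 0.0062586 = 1.0054.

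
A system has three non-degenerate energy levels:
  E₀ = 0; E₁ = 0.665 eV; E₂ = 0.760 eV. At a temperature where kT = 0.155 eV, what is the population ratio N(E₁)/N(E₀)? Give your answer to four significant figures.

n₁/n₀ = exp[−(E₁−E₀)/kT] = exp(−(0.665 eV)/(0.155 eV)) = exp(-4.29032) = 0.01370.

0.01370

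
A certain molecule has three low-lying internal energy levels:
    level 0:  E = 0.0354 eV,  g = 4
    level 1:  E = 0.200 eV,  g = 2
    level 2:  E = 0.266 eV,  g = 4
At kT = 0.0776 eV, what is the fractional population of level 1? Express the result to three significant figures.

Eᵢ/kT = 0.45619, 2.5773, 3.4278.
Z = Σ gᵢe^(−Eᵢ/kT) = 4·e^(−0.45619) + 2·e^(−2.5773) + 4·e^(−3.4278) = 2.5348 + 0.15196 + 0.12983 = 2.8166.
P₁ = g₁ e^(−E₁/kT) / Z = 0.15196/2.8166 = 0.0540.

0.0540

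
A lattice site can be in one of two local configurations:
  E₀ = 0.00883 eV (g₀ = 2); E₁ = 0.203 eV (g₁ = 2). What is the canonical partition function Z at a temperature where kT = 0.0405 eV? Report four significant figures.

Z = 1.622

Eᵢ/kT = 0.218025, 5.01235.
Z = Σ gᵢe^(−Eᵢ/kT) = 2·e^(−0.218025) + 2·e^(−5.01235) = 1.60821 + 0.0133105 = 1.62152.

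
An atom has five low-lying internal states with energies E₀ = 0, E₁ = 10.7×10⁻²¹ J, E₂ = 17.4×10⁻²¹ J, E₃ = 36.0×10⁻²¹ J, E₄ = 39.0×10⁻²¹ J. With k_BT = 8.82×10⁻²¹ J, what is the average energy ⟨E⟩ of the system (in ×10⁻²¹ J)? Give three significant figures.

4.56 ×10⁻²¹ J

Eᵢ/kT = 0, 1.2132, 1.9728, 4.0816, 4.4218.
Z = Σ e^(−Eᵢ/kT) = e^(−0) + e^(−1.2132) + e^(−1.9728) + e^(−4.0816) + e^(−4.4218) = 1.0000 + 0.29724 + 0.13907 + 0.016880 + 0.012013 = 1.4652.
⟨E⟩ = Σ Eᵢ e^(−Eᵢ/kT) / Z = (0·1.0000 + 10.7·0.29724 + 17.4·0.13907 + 36.0·0.016880 + 39.0·0.012013) / 1.4652 = 4.56 ×10⁻²¹ J.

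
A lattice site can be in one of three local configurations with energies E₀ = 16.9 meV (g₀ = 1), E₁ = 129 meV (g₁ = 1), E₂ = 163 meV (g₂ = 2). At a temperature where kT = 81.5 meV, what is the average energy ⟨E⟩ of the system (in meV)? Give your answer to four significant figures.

Eᵢ/kT = 0.207362, 1.58282, 2.00000.
Z = Σ gᵢe^(−Eᵢ/kT) = 1·e^(−0.207362) + 1·e^(−1.58282) + 2·e^(−2.00000) = 0.812725 + 0.205395 + 0.270671 = 1.28879.
⟨E⟩ = Σ Eᵢ gᵢe^(−Eᵢ/kT) / Z = (16.9·0.812725 + 129·0.205395 + 163·0.270671) / 1.28879 = 65.45 meV.

65.45 meV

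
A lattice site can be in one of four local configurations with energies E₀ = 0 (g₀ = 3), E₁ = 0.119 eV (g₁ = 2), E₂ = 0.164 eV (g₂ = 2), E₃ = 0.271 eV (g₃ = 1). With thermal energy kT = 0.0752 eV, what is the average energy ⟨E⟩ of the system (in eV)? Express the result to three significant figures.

Eᵢ/kT = 0, 1.5824, 2.1809, 3.6037.
Z = Σ gᵢe^(−Eᵢ/kT) = 3·e^(−0) + 2·e^(−1.5824) + 2·e^(−2.1809) + 1·e^(−3.6037) = 3.0000 + 0.41096 + 0.22588 + 0.027223 = 3.6641.
⟨E⟩ = Σ Eᵢ gᵢe^(−Eᵢ/kT) / Z = (0·3.0000 + 0.119·0.41096 + 0.164·0.22588 + 0.271·0.027223) / 3.6641 = 0.0255 eV.

0.0255 eV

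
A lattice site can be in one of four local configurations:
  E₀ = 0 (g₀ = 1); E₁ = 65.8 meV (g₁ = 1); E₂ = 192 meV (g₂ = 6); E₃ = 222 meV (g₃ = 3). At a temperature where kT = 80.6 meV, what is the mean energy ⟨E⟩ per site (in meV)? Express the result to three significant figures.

81.3 meV

Eᵢ/kT = 0, 0.81638, 2.3821, 2.7543.
Z = Σ gᵢe^(−Eᵢ/kT) = 1·e^(−0) + 1·e^(−0.81638) + 6·e^(−2.3821) + 3·e^(−2.7543) = 1.0000 + 0.44203 + 0.55414 + 0.19096 = 2.1871.
⟨E⟩ = Σ Eᵢ gᵢe^(−Eᵢ/kT) / Z = (0·1.0000 + 65.8·0.44203 + 192·0.55414 + 222·0.19096) / 2.1871 = 81.3 meV.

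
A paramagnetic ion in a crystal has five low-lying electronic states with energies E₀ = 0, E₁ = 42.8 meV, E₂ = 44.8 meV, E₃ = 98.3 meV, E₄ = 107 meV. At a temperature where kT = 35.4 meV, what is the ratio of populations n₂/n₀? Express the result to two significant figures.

0.28

n₂/n₀ = exp[−(E₂−E₀)/kT] = exp(−(44.8 meV)/(35.4 meV)) = exp(-1.266) = 0.28.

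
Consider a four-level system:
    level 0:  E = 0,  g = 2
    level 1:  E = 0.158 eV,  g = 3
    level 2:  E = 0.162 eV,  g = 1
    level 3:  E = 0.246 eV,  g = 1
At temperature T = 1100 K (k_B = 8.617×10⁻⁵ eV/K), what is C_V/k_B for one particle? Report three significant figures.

k_BT = 8.617×10⁻⁵ × 1100 K = 0.094787 eV.
Eᵢ/kT = 0, 1.6669, 1.7091, 2.5953.
Z = Σ gᵢe^(−Eᵢ/kT) = 2·e^(−0) + 3·e^(−1.6669) + 1·e^(−1.7091) + 1·e^(−2.5953) = 2.0000 + 0.56649 + 0.18103 + 0.074623 = 2.8221.
⟨E⟩ = 0.048613 eV, ⟨E²⟩ = 0.0082948 eV².
C_V/k_B = (⟨E²⟩ − ⟨E⟩²)/(kT)² = (0.0082948 − 0.0023632)/0.0089846 = 0.660.

0.660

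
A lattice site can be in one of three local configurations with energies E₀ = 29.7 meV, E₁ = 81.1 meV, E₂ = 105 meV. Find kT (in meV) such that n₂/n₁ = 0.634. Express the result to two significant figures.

52 meV

n₂/n₁ = exp[−(E₂−E₁)/kT] = 0.634.
⇒ (E₂−E₁)/kT = ln(1/0.634) = ln(1.577) = 0.4555.
kT = 23.9 meV / 0.4555 = 52 meV.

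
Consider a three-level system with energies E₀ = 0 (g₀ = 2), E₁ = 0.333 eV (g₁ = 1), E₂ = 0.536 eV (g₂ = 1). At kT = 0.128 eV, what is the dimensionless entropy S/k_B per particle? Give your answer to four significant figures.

0.8596

Eᵢ/kT = 0, 2.60156, 4.18750.
Z = Σ gᵢe^(−Eᵢ/kT) = 2·e^(−0) + 1·e^(−2.60156) + 1·e^(−4.18750) = 2.00000 + 0.0741578 + 0.0151842 = 2.08934.
⟨E⟩ = Σ EᵢPᵢ = 0.0157147 eV.
S/k_B = ln Z + ⟨E⟩/kT = ln(2.08934) + 0.0157147/0.128 = 0.736848 + 0.122771 = 0.8596.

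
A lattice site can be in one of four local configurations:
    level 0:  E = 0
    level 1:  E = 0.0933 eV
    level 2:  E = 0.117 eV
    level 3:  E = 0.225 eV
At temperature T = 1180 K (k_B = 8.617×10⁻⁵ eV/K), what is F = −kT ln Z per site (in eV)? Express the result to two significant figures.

k_BT = 8.617×10⁻⁵ × 1180 K = 0.1017 eV.
Eᵢ/kT = 0, 0.9174, 1.150, 2.212.
Z = Σ e^(−Eᵢ/kT) = e^(−0) + e^(−0.9174) + e^(−1.150) + e^(−2.212) = 1.000 + 0.3996 + 0.3166 + 0.1095 = 1.826.
F = −kT ln Z = −0.1017 × ln(1.826) = −0.1017 × 0.6021 = -0.061 eV.

-0.061 eV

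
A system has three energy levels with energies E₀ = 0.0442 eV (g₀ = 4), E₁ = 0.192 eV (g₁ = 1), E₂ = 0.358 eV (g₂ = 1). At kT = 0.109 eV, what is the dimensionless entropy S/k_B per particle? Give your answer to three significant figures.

1.58

Eᵢ/kT = 0.40550, 1.7615, 3.2844.
Z = Σ gᵢe^(−Eᵢ/kT) = 4·e^(−0.40550) + 1·e^(−1.7615) + 1·e^(−3.2844) = 2.6666 + 0.17179 + 0.037463 = 2.8759.
⟨E⟩ = Σ EᵢPᵢ = 0.057116 eV.
S/k_B = ln Z + ⟨E⟩/kT = ln(2.8759) + 0.057116/0.109 = 1.0564 + 0.52400 = 1.58.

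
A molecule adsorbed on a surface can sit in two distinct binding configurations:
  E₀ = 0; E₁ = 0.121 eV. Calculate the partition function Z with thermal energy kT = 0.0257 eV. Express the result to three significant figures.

Eᵢ/kT = 0, 4.7082.
Z = Σ e^(−Eᵢ/kT) = e^(−0) + e^(−4.7082) = 1.0000 + 0.0090210 = 1.0090.

Z = 1.01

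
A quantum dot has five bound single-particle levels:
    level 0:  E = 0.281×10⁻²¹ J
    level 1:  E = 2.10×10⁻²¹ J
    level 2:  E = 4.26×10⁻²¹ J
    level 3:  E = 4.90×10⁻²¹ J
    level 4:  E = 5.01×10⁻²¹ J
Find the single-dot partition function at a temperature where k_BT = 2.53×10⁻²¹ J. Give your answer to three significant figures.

Eᵢ/kT = 0.11107, 0.83004, 1.6838, 1.9368, 1.9802.
Z = Σ e^(−Eᵢ/kT) = e^(−0.11107) + e^(−0.83004) + e^(−1.6838) + e^(−1.9368) + e^(−1.9802) = 0.89488 + 0.43603 + 0.18567 + 0.14416 + 0.13804 = 1.7988.

Z = 1.80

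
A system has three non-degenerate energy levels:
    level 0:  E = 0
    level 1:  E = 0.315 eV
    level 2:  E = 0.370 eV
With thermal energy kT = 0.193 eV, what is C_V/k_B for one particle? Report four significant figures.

0.5901

Eᵢ/kT = 0, 1.63212, 1.91710.
Z = Σ e^(−Eᵢ/kT) = e^(−0) + e^(−1.63212) + e^(−1.91710) = 1.00000 + 0.195515 + 0.147033 = 1.34255.
⟨E⟩ = 0.0863949 eV, ⟨E²⟩ = 0.0294431 eV².
C_V/k_B = (⟨E²⟩ − ⟨E⟩²)/(kT)² = (0.0294431 − 0.00746408)/0.0372490 = 0.5901.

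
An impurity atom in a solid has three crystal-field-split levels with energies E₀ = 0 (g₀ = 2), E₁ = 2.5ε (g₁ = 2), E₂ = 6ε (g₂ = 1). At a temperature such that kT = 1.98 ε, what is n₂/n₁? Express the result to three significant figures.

0.0854

n₂/n₁ = (g₂/g₁) exp[−(E₂−E₁)/kT] = (1/2) × exp(−(3.5ε)/(1.98ε)) = (1/2) × exp(-1.7677) = 0.0854.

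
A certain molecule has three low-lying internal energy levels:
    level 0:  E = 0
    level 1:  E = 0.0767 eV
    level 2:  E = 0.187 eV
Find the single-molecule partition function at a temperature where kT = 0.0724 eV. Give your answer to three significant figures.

Eᵢ/kT = 0, 1.0594, 2.5829.
Z = Σ e^(−Eᵢ/kT) = e^(−0) + e^(−1.0594) + e^(−2.5829) = 1.0000 + 0.34666 + 0.075555 = 1.4222.

Z = 1.42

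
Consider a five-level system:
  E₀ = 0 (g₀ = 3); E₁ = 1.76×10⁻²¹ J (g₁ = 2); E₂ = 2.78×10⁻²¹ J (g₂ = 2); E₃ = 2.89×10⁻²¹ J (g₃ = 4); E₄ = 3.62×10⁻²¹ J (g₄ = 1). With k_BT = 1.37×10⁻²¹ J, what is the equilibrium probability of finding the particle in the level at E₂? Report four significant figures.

Eᵢ/kT = 0, 1.28467, 2.02920, 2.10949, 2.64234.
Z = Σ gᵢe^(−Eᵢ/kT) = 3·e^(−0) + 2·e^(−1.28467) + 2·e^(−2.02920) + 4·e^(−2.10949) + 1·e^(−2.64234) = 3.00000 + 0.553484 + 0.262881 + 0.485199 + 0.0711945 = 4.37276.
P₂ = g₂ e^(−E₂/kT) / Z = 0.262881/4.37276 = 0.06012.

0.06012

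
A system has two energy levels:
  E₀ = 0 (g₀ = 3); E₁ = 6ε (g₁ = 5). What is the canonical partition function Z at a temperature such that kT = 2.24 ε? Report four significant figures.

Z = 3.343

Eᵢ/kT = 0, 2.67857.
Z = Σ gᵢe^(−Eᵢ/kT) = 3·e^(−0) + 5·e^(−2.67857) = 3.00000 + 0.343306 = 3.34331.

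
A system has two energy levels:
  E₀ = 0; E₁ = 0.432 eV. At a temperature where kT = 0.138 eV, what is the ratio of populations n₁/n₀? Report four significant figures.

0.04370

n₁/n₀ = exp[−(E₁−E₀)/kT] = exp(−(0.432 eV)/(0.138 eV)) = exp(-3.13043) = 0.04370.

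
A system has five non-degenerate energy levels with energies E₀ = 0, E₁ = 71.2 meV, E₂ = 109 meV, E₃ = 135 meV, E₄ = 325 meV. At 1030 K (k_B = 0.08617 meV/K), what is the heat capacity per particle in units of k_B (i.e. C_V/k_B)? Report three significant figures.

k_BT = 0.08617 × 1030 K = 88.755 meV.
Eᵢ/kT = 0, 0.80221, 1.2281, 1.5210, 3.6618.
Z = Σ e^(−Eᵢ/kT) = e^(−0) + e^(−0.80221) + e^(−1.2281) + e^(−1.5210) + e^(−3.6618) = 1.0000 + 0.44834 + 0.29285 + 0.21849 + 0.025686 = 1.9854.
⟨E⟩ = 51.217 meV, ⟨E²⟩ = 6269.4 meV².
C_V/k_B = (⟨E²⟩ − ⟨E⟩²)/(kT)² = (6269.4 − 2623.2)/7877.5 = 0.463.

0.463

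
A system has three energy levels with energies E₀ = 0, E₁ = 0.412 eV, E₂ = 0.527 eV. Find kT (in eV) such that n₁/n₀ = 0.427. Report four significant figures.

0.4842 eV

n₁/n₀ = exp[−(E₁−E₀)/kT] = 0.427.
⇒ (E₁−E₀)/kT = ln(1/0.427) = ln(2.34192) = 0.850971.
kT = 0.412 eV / 0.850971 = 0.4842 eV.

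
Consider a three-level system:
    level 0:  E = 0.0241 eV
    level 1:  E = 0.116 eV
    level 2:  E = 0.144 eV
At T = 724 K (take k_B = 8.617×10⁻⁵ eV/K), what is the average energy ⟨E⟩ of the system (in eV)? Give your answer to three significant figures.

k_BT = 8.617×10⁻⁵ × 724 K = 0.062387 eV.
Eᵢ/kT = 0.38630, 1.8594, 2.3082.
Z = Σ e^(−Eᵢ/kT) = e^(−0.38630) + e^(−1.8594) + e^(−2.3082) = 0.67957 + 0.15577 + 0.099440 = 0.93478.
⟨E⟩ = Σ Eᵢ e^(−Eᵢ/kT) / Z = (0.0241·0.67957 + 0.116·0.15577 + 0.144·0.099440) / 0.93478 = 0.0522 eV.

0.0522 eV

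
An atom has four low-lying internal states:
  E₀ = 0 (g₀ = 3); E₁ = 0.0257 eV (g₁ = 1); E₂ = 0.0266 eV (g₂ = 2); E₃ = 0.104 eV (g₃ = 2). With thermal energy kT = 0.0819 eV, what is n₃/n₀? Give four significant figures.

n₃/n₀ = (g₃/g₀) exp[−(E₃−E₀)/kT] = (2/3) × exp(−(0.104 eV)/(0.0819 eV)) = (2/3) × exp(-1.26984) = 0.1873.

0.1873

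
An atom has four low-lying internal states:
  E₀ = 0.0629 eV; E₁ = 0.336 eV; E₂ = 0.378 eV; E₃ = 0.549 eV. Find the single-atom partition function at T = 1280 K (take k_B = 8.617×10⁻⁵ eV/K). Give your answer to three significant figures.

Z = 0.652

k_BT = 8.617×10⁻⁵ × 1280 K = 0.11030 eV.
Eᵢ/kT = 0.57026, 3.0462, 3.4270, 4.9773.
Z = Σ e^(−Eᵢ/kT) = e^(−0.57026) + e^(−3.0462) + e^(−3.4270) + e^(−4.9773) = 0.56538 + 0.047539 + 0.032484 + 0.0068926 = 0.65230.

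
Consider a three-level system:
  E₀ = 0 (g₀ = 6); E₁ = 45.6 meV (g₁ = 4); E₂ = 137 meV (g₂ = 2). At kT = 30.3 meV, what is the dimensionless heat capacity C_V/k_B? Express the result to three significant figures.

Eᵢ/kT = 0, 1.5050, 4.5215.
Z = Σ gᵢe^(−Eᵢ/kT) = 6·e^(−0) + 4·e^(−1.5050) + 2·e^(−4.5215) = 6.0000 + 0.88807 + 0.021745 = 6.9098.
⟨E⟩ = 6.2918 meV, ⟨E²⟩ = 326.31 meV².
C_V/k_B = (⟨E²⟩ − ⟨E⟩²)/(kT)² = (326.31 − 39.587)/918.09 = 0.312.

0.312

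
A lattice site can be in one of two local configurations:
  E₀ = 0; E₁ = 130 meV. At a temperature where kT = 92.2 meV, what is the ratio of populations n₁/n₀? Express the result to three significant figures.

n₁/n₀ = exp[−(E₁−E₀)/kT] = exp(−(130 meV)/(92.2 meV)) = exp(-1.4100) = 0.244.

0.244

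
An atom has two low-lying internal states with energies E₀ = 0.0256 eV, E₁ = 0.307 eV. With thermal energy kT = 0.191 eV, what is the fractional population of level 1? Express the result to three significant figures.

0.186

Eᵢ/kT = 0.13403, 1.6073.
Z = Σ e^(−Eᵢ/kT) = e^(−0.13403) + e^(−1.6073) = 0.87456 + 0.20043 = 1.0750.
P₁ = e^(−E₁/kT) / Z = 0.20043/1.0750 = 0.186.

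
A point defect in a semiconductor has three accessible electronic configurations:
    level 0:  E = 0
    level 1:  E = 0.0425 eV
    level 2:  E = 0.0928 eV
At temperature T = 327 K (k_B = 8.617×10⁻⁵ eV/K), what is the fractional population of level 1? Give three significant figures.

k_BT = 8.617×10⁻⁵ × 327 K = 0.028178 eV.
Eᵢ/kT = 0, 1.5083, 3.2933.
Z = Σ e^(−Eᵢ/kT) = e^(−0) + e^(−1.5083) + e^(−3.2933) = 1.0000 + 0.22129 + 0.037131 = 1.2584.
P₁ = e^(−E₁/kT) / Z = 0.22129/1.2584 = 0.176.

0.176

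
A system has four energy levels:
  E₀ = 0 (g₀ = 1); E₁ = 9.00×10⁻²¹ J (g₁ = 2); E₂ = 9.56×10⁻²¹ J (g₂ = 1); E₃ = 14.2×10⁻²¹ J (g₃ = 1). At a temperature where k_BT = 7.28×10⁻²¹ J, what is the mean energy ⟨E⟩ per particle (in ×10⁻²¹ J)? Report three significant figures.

Eᵢ/kT = 0, 1.2363, 1.3132, 1.9505.
Z = Σ gᵢe^(−Eᵢ/kT) = 1·e^(−0) + 2·e^(−1.2363) + 1·e^(−1.3132) + 1·e^(−1.9505) = 1.0000 + 0.58091 + 0.26896 + 0.14220 = 1.9921.
⟨E⟩ = Σ Eᵢ gᵢe^(−Eᵢ/kT) / Z = (0·1.0000 + 9.00·0.58091 + 9.56·0.26896 + 14.2·0.14220) / 1.9921 = 4.93 ×10⁻²¹ J.

4.93 ×10⁻²¹ J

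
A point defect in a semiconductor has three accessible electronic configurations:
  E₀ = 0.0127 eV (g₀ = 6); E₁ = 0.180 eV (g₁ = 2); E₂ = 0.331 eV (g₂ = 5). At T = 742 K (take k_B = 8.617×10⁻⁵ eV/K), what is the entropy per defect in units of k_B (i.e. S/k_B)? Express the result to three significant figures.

1.91

k_BT = 8.617×10⁻⁵ × 742 K = 0.063938 eV.
Eᵢ/kT = 0.19863, 2.8152, 5.1769.
Z = Σ gᵢe^(−Eᵢ/kT) = 6·e^(−0.19863) + 2·e^(−2.8152) + 5·e^(−5.1769) = 4.9191 + 0.11979 + 0.028227 = 5.0671.
⟨E⟩ = Σ EᵢPᵢ = 0.018428 eV.
S/k_B = ln Z + ⟨E⟩/kT = ln(5.0671) + 0.018428/0.063938 = 1.6228 + 0.28822 = 1.91.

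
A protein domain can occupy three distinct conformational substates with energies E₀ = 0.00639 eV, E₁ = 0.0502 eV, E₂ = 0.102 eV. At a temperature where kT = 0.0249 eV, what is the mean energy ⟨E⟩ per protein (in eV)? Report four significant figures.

0.01443 eV

Eᵢ/kT = 0.256627, 2.01606, 4.09639.
Z = Σ e^(−Eᵢ/kT) = e^(−0.256627) + e^(−2.01606) + e^(−4.09639) = 0.773657 + 0.133179 + 0.0166326 = 0.923469.
⟨E⟩ = Σ Eᵢ e^(−Eᵢ/kT) / Z = (0.00639·0.773657 + 0.0502·0.133179 + 0.102·0.0166326) / 0.923469 = 0.01443 eV.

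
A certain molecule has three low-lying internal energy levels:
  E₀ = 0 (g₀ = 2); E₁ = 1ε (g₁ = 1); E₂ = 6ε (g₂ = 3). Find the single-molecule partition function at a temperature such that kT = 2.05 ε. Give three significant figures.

Z = 2.77

Eᵢ/kT = 0, 0.48780, 2.9268.
Z = Σ gᵢe^(−Eᵢ/kT) = 2·e^(−0) + 1·e^(−0.48780) + 3·e^(−2.9268) = 2.0000 + 0.61398 + 0.16070 = 2.7747.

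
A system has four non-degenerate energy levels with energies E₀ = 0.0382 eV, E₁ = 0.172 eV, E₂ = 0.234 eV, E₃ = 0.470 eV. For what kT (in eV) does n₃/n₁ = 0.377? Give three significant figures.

0.305 eV

n₃/n₁ = exp[−(E₃−E₁)/kT] = 0.377.
⇒ (E₃−E₁)/kT = ln(1/0.377) = ln(2.6525) = 0.97550.
kT = 0.298 eV / 0.97550 = 0.305 eV.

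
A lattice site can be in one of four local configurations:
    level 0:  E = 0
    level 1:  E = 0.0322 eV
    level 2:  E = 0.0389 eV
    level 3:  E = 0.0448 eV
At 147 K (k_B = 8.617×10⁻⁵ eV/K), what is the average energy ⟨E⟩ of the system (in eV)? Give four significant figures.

0.004889 eV

k_BT = 8.617×10⁻⁵ × 147 K = 0.0126670 eV.
Eᵢ/kT = 0, 2.54204, 3.07097, 3.53675.
Z = Σ e^(−Eᵢ/kT) = e^(−0) + e^(−2.54204) + e^(−3.07097) + e^(−3.53675) = 1.00000 + 0.0787057 + 0.0463761 + 0.0291078 = 1.15419.
⟨E⟩ = Σ Eᵢ e^(−Eᵢ/kT) / Z = (0·1.00000 + 0.0322·0.0787057 + 0.0389·0.0463761 + 0.0448·0.0291078) / 1.15419 = 0.004889 eV.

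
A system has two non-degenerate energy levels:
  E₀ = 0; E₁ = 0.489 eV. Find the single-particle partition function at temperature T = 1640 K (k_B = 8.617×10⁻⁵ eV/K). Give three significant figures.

Z = 1.03

k_BT = 8.617×10⁻⁵ × 1640 K = 0.14132 eV.
Eᵢ/kT = 0, 3.4602.
Z = Σ e^(−Eᵢ/kT) = e^(−0) + e^(−3.4602) = 1.0000 + 0.031423 = 1.0314.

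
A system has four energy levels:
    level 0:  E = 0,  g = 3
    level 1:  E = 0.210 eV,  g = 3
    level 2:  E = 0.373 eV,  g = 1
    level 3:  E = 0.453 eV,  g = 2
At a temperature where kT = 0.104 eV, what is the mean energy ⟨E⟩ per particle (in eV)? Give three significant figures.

0.0306 eV

Eᵢ/kT = 0, 2.0192, 3.5865, 4.3558.
Z = Σ gᵢe^(−Eᵢ/kT) = 3·e^(−0) + 3·e^(−2.0192) + 1·e^(−3.5865) + 2·e^(−4.3558) = 3.0000 + 0.39828 + 0.027695 + 0.025664 = 3.4516.
⟨E⟩ = Σ Eᵢ gᵢe^(−Eᵢ/kT) / Z = (0·3.0000 + 0.210·0.39828 + 0.373·0.027695 + 0.453·0.025664) / 3.4516 = 0.0306 eV.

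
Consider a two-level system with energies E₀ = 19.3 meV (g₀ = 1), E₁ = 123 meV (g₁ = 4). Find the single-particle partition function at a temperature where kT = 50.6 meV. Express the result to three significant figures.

Z = 1.03

Eᵢ/kT = 0.38142, 2.4308.
Z = Σ gᵢe^(−Eᵢ/kT) = 1·e^(−0.38142) + 4·e^(−2.4308) = 0.68289 + 0.35187 = 1.0348.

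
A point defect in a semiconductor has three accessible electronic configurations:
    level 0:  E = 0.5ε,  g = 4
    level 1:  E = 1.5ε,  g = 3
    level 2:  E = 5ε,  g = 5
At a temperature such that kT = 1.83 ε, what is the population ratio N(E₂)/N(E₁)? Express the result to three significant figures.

n₂/n₁ = (g₂/g₁) exp[−(E₂−E₁)/kT] = (5/3) × exp(−(3.5ε)/(1.83ε)) = (5/3) × exp(-1.9126) = 0.246.

0.246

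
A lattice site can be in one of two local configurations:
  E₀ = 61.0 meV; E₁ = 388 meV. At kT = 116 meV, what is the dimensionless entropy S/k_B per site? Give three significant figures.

0.217

Eᵢ/kT = 0.52586, 3.3448.
Z = Σ e^(−Eᵢ/kT) = e^(−0.52586) + e^(−3.3448) = 0.59105 + 0.035267 = 0.62632.
⟨E⟩ = Σ EᵢPᵢ = 79.413 meV.
S/k_B = ln Z + ⟨E⟩/kT = ln(0.62632) + 79.413/116 = -0.46789 + 0.68459 = 0.217.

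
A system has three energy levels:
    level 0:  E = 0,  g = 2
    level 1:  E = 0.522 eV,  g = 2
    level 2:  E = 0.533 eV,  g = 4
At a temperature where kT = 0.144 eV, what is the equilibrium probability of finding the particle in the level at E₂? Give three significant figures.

Eᵢ/kT = 0, 3.6250, 3.7014.
Z = Σ gᵢe^(−Eᵢ/kT) = 2·e^(−0) + 2·e^(−3.6250) + 4·e^(−3.7014) = 2.0000 + 0.053298 + 0.098756 = 2.1521.
P₂ = g₂ e^(−E₂/kT) / Z = 0.098756/2.1521 = 0.0459.

0.0459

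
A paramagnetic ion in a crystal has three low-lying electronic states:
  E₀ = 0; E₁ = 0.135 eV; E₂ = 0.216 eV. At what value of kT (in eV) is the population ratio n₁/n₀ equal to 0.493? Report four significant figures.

n₁/n₀ = exp[−(E₁−E₀)/kT] = 0.493.
⇒ (E₁−E₀)/kT = ln(1/0.493) = ln(2.02840) = 0.707247.
kT = 0.135 eV / 0.707247 = 0.1909 eV.

0.1909 eV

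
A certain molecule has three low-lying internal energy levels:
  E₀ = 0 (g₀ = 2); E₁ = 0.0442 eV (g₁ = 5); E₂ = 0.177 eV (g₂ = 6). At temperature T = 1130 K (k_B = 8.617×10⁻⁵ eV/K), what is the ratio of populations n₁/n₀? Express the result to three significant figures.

k_BT = 8.617×10⁻⁵ × 1130 K = 0.097372 eV.
n₁/n₀ = (g₁/g₀) exp[−(E₁−E₀)/kT] = (5/2) × exp(−(0.0442 eV)/(0.097372 eV)) = (5/2) × exp(-0.45393) = 1.59.

1.59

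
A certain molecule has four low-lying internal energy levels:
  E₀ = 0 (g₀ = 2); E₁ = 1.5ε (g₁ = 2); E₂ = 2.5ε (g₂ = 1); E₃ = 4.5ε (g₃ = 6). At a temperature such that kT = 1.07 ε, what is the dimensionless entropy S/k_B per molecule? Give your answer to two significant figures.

1.5

Eᵢ/kT = 0, 1.402, 2.336, 4.206.
Z = Σ gᵢe^(−Eᵢ/kT) = 2·e^(−0) + 2·e^(−1.402) + 1·e^(−2.336) + 6·e^(−4.206) = 2.000 + 0.4922 + 0.09671 + 0.08944 = 2.678.
⟨E⟩ = Σ EᵢPᵢ = 0.5163 ε.
S/k_B = ln Z + ⟨E⟩/kT = ln(2.678) + 0.5163/1.07 = 0.9851 + 0.4825 = 1.5.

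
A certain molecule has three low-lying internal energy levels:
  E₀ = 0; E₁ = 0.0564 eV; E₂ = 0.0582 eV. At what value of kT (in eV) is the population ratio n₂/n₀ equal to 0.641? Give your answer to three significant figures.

0.131 eV

n₂/n₀ = exp[−(E₂−E₀)/kT] = 0.641.
⇒ (E₂−E₀)/kT = ln(1/0.641) = ln(1.5601) = 0.44475.
kT = 0.0582 eV / 0.44475 = 0.131 eV.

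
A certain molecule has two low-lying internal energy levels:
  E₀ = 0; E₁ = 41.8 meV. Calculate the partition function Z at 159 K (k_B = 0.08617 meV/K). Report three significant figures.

k_BT = 0.08617 × 159 K = 13.701 meV.
Eᵢ/kT = 0, 3.0509.
Z = Σ e^(−Eᵢ/kT) = e^(−0) + e^(−3.0509) = 1.0000 + 0.047316 = 1.0473.

Z = 1.05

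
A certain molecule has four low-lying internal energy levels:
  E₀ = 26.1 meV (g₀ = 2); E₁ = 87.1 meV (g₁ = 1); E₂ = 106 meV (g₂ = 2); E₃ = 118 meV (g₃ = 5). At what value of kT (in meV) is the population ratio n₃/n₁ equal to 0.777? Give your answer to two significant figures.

17 meV

n₃/n₁ = (g₃/g₁) exp[−(E₃−E₁)/kT] = 0.777.
⇒ (E₃−E₁)/kT = ln((5/1)/0.777) = ln(6.435) = 1.862.
kT = 30.9 meV / 1.862 = 17 meV.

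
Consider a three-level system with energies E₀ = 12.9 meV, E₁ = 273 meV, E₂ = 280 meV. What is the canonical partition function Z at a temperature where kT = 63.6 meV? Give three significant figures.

Eᵢ/kT = 0.20283, 4.2925, 4.4025.
Z = Σ e^(−Eᵢ/kT) = e^(−0.20283) + e^(−4.2925) + e^(−4.4025) = 0.81642 + 0.013671 + 0.012247 = 0.84234.

Z = 0.842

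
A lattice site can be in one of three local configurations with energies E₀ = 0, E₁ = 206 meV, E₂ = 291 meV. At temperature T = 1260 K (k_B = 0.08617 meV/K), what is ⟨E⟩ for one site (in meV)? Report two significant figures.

42 meV

k_BT = 0.08617 × 1260 K = 108.6 meV.
Eᵢ/kT = 0, 1.897, 2.680.
Z = Σ e^(−Eᵢ/kT) = e^(−0) + e^(−1.897) + e^(−2.680) = 1.000 + 0.1500 + 0.06856 = 1.219.
⟨E⟩ = Σ Eᵢ e^(−Eᵢ/kT) / Z = (0·1.000 + 206·0.1500 + 291·0.06856) / 1.219 = 42 meV.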